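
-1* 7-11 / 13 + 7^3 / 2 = 4255 / 26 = 163.65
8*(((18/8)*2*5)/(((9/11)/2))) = 440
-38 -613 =-651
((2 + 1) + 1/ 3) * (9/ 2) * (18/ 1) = 270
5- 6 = -1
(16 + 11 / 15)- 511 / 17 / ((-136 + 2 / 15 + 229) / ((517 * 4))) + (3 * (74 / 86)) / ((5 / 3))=-649.17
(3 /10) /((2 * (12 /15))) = 3 /16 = 0.19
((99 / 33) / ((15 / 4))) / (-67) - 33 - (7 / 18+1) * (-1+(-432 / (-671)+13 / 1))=-34104017 / 674355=-50.57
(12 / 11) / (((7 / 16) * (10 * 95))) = 96 / 36575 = 0.00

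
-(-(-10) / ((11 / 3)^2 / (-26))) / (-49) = -2340 / 5929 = -0.39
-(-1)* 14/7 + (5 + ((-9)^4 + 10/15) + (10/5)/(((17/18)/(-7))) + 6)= 334552/51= 6559.84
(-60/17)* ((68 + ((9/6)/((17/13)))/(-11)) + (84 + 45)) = -2209170/3179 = -694.93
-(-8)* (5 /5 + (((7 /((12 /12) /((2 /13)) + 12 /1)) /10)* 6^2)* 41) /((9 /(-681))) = -19098872 /555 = -34412.38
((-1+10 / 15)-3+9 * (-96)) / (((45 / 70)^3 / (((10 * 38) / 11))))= -112780.37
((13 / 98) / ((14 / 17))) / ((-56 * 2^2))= -221 / 307328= -0.00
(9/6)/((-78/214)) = -107/26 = -4.12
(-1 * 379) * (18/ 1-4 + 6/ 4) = -11749/ 2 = -5874.50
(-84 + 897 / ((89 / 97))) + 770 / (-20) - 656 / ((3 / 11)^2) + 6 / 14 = -89308271 / 11214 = -7964.00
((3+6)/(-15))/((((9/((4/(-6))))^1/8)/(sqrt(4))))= 32/45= 0.71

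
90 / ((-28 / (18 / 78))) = -135 / 182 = -0.74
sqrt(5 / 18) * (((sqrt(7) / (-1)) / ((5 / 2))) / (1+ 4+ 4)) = -sqrt(70) / 135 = -0.06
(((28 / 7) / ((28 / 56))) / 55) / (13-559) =-4 / 15015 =-0.00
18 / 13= 1.38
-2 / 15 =-0.13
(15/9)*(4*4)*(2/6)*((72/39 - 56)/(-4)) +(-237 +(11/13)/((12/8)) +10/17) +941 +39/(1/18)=3038186/1989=1527.49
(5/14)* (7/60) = 1/24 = 0.04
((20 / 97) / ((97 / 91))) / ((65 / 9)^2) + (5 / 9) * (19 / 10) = 11660939 / 11008530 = 1.06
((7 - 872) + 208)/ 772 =-0.85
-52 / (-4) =13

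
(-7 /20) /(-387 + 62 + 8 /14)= 49 /45420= 0.00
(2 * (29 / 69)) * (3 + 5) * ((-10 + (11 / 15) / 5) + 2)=-52.81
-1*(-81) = 81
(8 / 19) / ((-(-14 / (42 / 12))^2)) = -1 / 38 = -0.03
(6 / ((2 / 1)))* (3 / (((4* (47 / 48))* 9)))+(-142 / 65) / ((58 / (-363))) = 1233951 / 88595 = 13.93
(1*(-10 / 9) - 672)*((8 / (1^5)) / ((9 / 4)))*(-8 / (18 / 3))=775424 / 243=3191.05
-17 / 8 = -2.12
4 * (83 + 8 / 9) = 3020 / 9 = 335.56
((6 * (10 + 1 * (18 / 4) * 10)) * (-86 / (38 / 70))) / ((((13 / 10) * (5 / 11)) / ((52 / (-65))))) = 17482080 / 247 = 70777.65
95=95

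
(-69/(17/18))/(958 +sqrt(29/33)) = -39264588/514865111 +1242 * sqrt(957)/514865111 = -0.08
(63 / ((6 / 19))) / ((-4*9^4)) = -133 / 17496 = -0.01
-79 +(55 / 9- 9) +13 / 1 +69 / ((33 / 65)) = 6635 / 99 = 67.02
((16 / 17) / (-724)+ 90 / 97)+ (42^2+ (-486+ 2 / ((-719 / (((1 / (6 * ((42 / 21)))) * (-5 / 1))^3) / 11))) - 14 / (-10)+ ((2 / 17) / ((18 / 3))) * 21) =1187334303666343 / 927068591520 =1280.74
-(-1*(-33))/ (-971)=33/ 971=0.03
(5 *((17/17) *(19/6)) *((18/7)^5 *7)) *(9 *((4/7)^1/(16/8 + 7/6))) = 340122240/16807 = 20236.94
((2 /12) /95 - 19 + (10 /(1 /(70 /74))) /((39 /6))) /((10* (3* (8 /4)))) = -4809749 /16450200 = -0.29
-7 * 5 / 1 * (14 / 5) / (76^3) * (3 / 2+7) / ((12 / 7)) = -5831 / 5267712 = -0.00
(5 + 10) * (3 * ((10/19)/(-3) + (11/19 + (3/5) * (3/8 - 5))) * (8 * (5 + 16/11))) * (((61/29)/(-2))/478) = 70253151/5794316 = 12.12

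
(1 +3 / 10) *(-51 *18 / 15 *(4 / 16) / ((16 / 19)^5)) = -4924960911 / 104857600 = -46.97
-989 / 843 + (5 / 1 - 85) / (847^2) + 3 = 1104742420 / 604775787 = 1.83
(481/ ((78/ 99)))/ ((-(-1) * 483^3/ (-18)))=-407/ 4173281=-0.00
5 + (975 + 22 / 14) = 6871 / 7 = 981.57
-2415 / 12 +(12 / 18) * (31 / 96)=-28949 / 144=-201.03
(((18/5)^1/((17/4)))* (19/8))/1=171/85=2.01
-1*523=-523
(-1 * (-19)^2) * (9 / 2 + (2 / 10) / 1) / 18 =-16967 / 180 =-94.26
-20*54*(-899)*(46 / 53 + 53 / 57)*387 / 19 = 680225581080 / 19133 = 35552479.02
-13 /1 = -13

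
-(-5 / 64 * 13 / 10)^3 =2197 / 2097152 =0.00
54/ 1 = 54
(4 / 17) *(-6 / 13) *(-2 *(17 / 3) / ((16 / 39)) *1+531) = -12081 / 221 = -54.67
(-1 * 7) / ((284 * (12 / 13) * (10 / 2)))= -91 / 17040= -0.01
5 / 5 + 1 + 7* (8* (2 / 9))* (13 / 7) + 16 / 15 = 1178 / 45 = 26.18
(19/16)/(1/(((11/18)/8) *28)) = 2.54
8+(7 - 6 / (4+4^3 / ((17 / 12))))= 6219 / 418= 14.88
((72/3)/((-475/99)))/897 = -0.01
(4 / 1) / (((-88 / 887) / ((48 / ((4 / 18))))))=-95796 / 11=-8708.73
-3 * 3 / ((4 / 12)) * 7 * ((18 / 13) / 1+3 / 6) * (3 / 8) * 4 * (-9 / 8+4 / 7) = 123039 / 416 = 295.77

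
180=180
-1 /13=-0.08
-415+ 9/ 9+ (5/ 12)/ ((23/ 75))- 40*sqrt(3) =-37963/ 92- 40*sqrt(3) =-481.92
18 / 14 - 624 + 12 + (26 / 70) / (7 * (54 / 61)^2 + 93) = -7833141002 / 12826275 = -610.71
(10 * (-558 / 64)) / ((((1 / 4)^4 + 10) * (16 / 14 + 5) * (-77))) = 22320 / 1211353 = 0.02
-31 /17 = -1.82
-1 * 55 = -55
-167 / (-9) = 167 / 9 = 18.56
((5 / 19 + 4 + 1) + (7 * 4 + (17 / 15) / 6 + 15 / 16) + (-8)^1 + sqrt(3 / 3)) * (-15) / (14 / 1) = -29.35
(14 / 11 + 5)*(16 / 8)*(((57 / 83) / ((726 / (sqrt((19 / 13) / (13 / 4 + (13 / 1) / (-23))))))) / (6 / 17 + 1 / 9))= 401166*sqrt(23) / 101966579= 0.02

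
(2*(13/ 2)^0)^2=4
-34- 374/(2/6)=-1156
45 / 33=15 / 11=1.36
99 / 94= 1.05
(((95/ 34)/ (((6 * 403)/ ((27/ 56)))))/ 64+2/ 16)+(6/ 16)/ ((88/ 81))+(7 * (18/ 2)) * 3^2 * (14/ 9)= 953398981021/ 1080375296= 882.47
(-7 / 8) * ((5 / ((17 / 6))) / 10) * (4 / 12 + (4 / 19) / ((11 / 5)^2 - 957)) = -0.05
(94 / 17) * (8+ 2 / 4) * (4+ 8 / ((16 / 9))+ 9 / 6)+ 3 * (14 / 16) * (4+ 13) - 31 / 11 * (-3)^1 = 46031 / 88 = 523.08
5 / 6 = 0.83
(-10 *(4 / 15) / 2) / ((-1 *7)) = 4 / 21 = 0.19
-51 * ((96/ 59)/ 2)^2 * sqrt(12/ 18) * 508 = -19897344 * sqrt(6)/ 3481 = -14001.25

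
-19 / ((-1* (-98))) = -19 / 98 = -0.19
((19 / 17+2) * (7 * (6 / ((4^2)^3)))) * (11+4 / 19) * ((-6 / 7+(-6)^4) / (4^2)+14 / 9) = 156469303 / 5292032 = 29.57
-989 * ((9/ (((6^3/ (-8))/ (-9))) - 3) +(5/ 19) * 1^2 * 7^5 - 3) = -4371275.89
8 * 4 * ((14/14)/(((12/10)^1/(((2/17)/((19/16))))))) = 2560/969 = 2.64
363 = 363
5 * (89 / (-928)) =-445 / 928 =-0.48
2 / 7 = 0.29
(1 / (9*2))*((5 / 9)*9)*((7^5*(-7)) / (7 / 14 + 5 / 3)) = -588245 / 39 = -15083.21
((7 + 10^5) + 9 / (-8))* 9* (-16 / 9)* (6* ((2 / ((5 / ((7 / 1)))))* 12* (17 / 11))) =-27419210784 / 55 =-498531105.16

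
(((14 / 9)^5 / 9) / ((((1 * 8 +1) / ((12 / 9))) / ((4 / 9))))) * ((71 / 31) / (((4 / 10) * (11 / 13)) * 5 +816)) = 3971292416 / 21277778956695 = 0.00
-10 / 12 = -5 / 6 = -0.83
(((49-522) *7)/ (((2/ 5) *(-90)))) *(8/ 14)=473/ 9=52.56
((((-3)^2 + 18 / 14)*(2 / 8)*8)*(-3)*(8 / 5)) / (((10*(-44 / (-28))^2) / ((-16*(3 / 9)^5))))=7168 / 27225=0.26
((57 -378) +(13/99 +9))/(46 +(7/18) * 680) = -30875/30734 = -1.00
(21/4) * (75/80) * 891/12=93555/256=365.45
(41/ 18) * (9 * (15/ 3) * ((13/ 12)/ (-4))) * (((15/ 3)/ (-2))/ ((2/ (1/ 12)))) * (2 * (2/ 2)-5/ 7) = 13325/ 3584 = 3.72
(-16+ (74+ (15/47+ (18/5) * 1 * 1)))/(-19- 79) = -14551/23030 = -0.63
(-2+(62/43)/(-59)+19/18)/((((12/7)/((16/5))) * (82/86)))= -123886/65313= -1.90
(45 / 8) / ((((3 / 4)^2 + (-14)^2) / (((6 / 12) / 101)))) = 9 / 63529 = 0.00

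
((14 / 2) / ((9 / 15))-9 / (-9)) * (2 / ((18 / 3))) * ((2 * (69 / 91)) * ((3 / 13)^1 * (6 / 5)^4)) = 2265408 / 739375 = 3.06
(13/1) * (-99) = -1287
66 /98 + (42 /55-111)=-295272 /2695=-109.56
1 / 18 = 0.06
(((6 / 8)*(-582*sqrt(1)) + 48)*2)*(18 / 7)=-1998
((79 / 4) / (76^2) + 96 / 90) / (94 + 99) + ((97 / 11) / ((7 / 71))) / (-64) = -1792253473 / 1287557040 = -1.39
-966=-966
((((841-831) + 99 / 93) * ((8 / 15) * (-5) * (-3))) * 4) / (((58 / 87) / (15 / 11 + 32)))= 6042288 / 341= 17719.32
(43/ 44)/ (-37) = -43/ 1628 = -0.03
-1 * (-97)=97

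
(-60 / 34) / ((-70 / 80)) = 240 / 119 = 2.02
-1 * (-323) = 323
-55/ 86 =-0.64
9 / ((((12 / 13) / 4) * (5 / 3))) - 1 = 112 / 5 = 22.40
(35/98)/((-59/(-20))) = 50/413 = 0.12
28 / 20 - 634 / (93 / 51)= -53673 / 155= -346.28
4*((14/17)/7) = 0.47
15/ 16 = 0.94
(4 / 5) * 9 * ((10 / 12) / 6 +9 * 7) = 2273 / 5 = 454.60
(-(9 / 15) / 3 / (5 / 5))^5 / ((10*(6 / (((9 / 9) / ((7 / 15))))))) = -0.00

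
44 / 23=1.91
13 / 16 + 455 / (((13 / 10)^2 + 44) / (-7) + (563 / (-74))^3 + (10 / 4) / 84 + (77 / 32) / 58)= -72608089327553 / 352868495222704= -0.21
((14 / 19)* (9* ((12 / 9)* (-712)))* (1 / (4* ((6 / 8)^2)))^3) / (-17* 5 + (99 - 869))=2551808 / 3947535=0.65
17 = 17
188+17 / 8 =1521 / 8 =190.12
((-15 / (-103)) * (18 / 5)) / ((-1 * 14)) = -27 / 721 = -0.04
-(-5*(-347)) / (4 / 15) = -26025 / 4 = -6506.25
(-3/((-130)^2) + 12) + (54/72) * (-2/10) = 100131/8450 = 11.85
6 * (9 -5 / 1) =24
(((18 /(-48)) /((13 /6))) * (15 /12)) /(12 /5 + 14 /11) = -2475 /42016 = -0.06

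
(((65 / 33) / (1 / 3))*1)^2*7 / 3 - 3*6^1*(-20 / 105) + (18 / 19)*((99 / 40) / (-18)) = 163708561 / 1931160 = 84.77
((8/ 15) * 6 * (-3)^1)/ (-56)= 6/ 35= 0.17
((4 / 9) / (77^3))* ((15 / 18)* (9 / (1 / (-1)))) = -10 / 1369599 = -0.00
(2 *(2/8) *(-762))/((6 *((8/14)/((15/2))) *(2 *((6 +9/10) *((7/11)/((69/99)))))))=-3175/48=-66.15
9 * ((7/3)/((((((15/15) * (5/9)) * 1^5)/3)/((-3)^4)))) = 45927/5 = 9185.40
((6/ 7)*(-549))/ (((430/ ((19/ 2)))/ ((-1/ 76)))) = 1647/ 12040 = 0.14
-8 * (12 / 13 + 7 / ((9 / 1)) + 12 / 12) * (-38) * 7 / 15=672448 / 1755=383.16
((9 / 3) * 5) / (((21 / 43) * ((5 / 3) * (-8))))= -129 / 56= -2.30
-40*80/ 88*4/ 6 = -800/ 33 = -24.24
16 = 16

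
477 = 477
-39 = -39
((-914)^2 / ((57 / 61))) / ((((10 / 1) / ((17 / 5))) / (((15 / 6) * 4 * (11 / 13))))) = 9529362172 / 3705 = 2572027.58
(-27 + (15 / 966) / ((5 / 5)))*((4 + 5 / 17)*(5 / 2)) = -3171485 / 10948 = -289.69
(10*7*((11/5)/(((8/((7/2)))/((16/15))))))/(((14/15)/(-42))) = -3234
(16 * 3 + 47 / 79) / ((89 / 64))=245696 / 7031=34.94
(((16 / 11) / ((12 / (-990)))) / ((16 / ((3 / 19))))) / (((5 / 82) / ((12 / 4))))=-1107 / 19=-58.26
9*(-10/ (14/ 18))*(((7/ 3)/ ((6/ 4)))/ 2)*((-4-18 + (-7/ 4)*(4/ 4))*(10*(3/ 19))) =3375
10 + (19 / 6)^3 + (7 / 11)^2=42.16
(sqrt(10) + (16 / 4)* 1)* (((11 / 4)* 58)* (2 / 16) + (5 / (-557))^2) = 98969831* sqrt(10) / 4963984 + 98969831 / 1240996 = 142.80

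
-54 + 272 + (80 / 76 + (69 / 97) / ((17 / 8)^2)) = 116757250 / 532627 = 219.21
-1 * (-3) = 3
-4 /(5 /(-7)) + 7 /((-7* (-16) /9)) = 493 /80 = 6.16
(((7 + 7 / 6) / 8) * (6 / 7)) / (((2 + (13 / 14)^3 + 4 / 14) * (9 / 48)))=38416 / 25407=1.51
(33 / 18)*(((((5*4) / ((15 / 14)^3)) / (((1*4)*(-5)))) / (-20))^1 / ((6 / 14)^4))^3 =24576018019664496308 / 7661391506103515625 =3.21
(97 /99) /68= 97 /6732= 0.01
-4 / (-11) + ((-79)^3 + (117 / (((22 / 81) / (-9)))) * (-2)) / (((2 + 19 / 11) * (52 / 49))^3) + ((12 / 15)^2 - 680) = -2838386294176929 / 333122761400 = -8520.54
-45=-45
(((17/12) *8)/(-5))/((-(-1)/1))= -34/15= -2.27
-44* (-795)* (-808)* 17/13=-480485280/13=-36960406.15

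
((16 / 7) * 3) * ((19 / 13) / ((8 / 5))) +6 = 1116 / 91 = 12.26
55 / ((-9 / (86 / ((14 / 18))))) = -4730 / 7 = -675.71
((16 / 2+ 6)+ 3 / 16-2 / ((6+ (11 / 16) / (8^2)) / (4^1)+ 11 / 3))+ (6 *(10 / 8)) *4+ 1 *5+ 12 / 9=152858777 / 3049008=50.13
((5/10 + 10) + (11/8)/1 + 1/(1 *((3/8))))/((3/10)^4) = 436250/243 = 1795.27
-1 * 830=-830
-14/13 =-1.08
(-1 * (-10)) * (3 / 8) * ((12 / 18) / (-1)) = -5 / 2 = -2.50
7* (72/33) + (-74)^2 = 60404/11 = 5491.27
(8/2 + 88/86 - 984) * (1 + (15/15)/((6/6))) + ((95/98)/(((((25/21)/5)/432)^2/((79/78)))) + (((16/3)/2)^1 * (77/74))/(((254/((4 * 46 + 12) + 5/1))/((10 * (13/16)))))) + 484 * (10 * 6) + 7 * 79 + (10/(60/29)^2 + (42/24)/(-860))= 1233036526957081/378250704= 3259839.34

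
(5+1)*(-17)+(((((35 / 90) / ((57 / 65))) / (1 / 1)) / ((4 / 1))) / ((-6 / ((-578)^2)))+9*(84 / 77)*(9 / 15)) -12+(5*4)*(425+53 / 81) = 755644199 / 338580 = 2231.80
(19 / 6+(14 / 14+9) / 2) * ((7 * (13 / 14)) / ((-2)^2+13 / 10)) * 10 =15925 / 159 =100.16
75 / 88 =0.85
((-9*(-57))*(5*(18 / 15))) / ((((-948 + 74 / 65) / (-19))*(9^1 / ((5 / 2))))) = 1055925 / 61546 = 17.16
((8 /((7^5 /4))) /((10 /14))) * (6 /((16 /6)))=72 /12005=0.01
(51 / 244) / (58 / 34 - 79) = -0.00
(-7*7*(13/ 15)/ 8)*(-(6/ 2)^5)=51597/ 40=1289.92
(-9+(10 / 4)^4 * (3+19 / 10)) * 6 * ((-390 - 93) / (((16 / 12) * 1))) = -25373439 / 64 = -396459.98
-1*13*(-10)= 130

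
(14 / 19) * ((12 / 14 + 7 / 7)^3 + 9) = 10568 / 931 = 11.35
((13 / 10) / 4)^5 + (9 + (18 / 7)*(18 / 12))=9218599051 / 716800000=12.86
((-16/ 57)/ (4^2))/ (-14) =1/ 798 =0.00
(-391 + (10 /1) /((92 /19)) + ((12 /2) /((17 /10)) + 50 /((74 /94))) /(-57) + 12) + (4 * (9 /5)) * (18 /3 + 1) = -2702366959 /8246190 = -327.71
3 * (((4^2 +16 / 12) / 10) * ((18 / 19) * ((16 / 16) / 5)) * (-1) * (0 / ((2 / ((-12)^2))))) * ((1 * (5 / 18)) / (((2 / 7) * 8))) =0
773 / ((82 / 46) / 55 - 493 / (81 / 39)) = -3.26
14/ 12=7/ 6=1.17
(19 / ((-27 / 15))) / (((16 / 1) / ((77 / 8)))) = -7315 / 1152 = -6.35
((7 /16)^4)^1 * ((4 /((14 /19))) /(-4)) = -6517 /131072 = -0.05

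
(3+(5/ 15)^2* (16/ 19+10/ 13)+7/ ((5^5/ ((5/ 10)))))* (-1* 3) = -44184311/ 4631250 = -9.54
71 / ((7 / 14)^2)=284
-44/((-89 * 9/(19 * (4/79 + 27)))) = 1786532/63279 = 28.23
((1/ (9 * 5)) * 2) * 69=46/ 15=3.07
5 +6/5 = 31/5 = 6.20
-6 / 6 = -1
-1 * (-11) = 11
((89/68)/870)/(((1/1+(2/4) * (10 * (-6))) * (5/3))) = -0.00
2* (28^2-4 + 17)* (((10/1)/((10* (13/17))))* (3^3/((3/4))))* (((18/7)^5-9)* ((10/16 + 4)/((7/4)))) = 31371656200740/1529437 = 20511898.30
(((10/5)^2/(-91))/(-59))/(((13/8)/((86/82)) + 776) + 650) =1376/2636592413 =0.00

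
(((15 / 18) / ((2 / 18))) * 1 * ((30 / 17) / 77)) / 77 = 225 / 100793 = 0.00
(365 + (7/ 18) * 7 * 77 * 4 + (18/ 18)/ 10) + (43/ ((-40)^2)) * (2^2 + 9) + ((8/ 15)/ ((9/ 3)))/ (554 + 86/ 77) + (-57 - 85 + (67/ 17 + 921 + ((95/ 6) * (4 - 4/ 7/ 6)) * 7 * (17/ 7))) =27813996315167/ 9155764800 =3037.87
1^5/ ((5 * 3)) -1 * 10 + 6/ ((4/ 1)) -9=-523/ 30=-17.43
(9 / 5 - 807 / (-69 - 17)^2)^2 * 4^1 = 3909875841 / 341880100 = 11.44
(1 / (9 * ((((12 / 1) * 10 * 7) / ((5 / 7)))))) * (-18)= -1 / 588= -0.00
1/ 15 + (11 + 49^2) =2412.07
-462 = -462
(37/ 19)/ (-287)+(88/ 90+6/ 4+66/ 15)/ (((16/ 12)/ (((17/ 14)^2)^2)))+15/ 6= 13.71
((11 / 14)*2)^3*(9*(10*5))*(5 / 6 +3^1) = 2295975 / 343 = 6693.80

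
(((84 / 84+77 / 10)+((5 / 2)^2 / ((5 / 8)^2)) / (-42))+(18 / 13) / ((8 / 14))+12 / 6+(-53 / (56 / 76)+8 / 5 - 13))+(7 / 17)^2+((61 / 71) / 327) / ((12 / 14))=-70.41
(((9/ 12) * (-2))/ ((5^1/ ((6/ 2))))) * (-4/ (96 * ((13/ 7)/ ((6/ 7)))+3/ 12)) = 72/ 4165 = 0.02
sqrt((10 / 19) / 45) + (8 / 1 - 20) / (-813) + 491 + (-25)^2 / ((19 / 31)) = sqrt(38) / 57 + 7778860 / 5149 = 1510.86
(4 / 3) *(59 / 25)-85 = -6139 / 75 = -81.85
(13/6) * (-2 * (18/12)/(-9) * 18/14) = 13/14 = 0.93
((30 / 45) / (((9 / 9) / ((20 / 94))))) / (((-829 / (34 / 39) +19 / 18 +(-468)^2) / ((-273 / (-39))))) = 1785 / 392042792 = 0.00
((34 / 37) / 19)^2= 1156 / 494209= 0.00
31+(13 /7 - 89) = -393 /7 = -56.14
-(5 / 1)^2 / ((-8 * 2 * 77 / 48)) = 75 / 77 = 0.97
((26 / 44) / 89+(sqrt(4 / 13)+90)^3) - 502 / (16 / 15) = 631808 * sqrt(13) / 169+74184406081 / 101816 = 742091.84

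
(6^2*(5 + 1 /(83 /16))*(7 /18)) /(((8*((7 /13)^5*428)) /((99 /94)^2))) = 1568427400683 /3014600174656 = 0.52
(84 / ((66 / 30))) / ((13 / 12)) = 5040 / 143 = 35.24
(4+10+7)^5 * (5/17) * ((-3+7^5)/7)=49020880860/17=2883581227.06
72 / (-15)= -24 / 5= -4.80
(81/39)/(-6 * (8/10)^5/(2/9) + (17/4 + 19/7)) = -787500/713999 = -1.10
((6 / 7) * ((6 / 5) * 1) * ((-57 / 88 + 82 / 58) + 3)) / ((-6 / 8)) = -5.16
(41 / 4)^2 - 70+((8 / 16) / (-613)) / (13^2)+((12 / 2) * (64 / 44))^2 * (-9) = -130451726099 / 200563792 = -650.43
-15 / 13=-1.15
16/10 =1.60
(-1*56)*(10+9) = -1064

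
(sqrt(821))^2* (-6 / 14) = -2463 / 7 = -351.86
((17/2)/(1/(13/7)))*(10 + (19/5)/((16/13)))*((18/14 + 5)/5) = 2545257/9800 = 259.72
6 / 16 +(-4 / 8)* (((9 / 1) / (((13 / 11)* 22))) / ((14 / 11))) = 0.24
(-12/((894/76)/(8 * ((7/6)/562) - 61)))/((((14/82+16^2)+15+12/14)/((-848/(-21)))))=33960374128/3677396139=9.23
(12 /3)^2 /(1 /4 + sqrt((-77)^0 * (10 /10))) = 64 /5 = 12.80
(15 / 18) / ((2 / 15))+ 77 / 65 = 1933 / 260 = 7.43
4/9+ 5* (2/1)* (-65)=-5846/9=-649.56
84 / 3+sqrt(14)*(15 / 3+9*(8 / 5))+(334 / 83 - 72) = 32.61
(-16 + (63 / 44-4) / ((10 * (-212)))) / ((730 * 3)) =-1492367 / 204283200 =-0.01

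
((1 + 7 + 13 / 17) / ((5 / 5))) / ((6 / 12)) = 298 / 17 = 17.53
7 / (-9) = -7 / 9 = -0.78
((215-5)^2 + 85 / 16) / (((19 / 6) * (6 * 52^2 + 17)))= 2117055 / 2468632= 0.86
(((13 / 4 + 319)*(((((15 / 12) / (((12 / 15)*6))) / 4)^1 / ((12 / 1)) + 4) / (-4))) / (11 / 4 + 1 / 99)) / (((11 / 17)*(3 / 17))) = -6875620097 / 6715392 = -1023.86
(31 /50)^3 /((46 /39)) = 1161849 /5750000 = 0.20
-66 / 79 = -0.84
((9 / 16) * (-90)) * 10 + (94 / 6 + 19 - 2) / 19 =-115033 / 228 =-504.53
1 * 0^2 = 0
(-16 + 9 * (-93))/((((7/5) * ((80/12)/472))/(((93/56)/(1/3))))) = -42123699/196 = -214916.83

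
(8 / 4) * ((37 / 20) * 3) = 111 / 10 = 11.10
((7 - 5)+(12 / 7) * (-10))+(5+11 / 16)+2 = -835 / 112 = -7.46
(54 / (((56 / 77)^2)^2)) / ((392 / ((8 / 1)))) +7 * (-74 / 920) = 38962513 / 11540480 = 3.38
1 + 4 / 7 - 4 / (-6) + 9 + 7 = 383 / 21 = 18.24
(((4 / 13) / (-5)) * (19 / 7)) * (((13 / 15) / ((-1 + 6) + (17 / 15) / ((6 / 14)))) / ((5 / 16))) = -456 / 7525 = -0.06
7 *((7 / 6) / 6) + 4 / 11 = 683 / 396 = 1.72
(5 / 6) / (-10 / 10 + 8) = 5 / 42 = 0.12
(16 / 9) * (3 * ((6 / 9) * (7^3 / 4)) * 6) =5488 / 3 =1829.33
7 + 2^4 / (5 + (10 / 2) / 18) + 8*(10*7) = 54153 / 95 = 570.03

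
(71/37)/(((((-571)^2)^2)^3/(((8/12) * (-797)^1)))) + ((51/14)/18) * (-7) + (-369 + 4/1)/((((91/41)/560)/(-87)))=55552313887150413784498148027063332870549895/6933613375913546540967475071170111052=8012029.35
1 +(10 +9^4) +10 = 6582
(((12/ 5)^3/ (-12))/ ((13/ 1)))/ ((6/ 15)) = -0.22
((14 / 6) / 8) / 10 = 7 / 240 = 0.03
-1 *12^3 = -1728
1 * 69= 69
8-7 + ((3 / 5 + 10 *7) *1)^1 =358 / 5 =71.60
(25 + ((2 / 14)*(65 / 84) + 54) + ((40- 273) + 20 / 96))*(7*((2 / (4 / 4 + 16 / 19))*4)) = -1144617 / 245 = -4671.91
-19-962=-981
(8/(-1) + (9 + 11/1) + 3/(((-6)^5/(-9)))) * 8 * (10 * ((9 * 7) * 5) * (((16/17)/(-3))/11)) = -4839800/561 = -8627.09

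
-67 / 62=-1.08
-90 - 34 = -124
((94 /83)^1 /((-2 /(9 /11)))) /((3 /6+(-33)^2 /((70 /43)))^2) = -518175 /501247737793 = -0.00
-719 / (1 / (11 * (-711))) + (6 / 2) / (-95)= 534213402 / 95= 5623298.97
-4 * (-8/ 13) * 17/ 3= 544/ 39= 13.95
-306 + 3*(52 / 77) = -23406 / 77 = -303.97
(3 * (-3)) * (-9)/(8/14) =567/4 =141.75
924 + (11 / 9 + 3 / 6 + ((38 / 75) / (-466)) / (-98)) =2378018416 / 2568825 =925.72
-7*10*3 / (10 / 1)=-21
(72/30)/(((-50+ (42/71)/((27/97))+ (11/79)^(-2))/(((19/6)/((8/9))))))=13221549/5727340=2.31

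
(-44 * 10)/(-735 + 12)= 440/723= 0.61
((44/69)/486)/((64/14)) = 77/268272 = 0.00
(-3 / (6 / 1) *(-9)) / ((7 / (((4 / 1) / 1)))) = 18 / 7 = 2.57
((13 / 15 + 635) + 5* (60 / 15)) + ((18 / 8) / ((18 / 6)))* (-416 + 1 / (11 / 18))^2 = 129428.78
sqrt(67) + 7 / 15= 8.65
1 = 1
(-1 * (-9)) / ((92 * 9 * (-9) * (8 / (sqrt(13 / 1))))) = -sqrt(13) / 6624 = -0.00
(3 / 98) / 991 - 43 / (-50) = 1044056 / 1213975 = 0.86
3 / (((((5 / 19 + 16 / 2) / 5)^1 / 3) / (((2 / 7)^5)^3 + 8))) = 32473320756026760 / 745367157061051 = 43.57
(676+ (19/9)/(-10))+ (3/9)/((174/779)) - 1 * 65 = 799027/1305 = 612.28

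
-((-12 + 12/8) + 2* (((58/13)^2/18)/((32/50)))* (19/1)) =-335593/6084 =-55.16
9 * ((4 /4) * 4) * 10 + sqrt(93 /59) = 361.26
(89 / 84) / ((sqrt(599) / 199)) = 17711 * sqrt(599) / 50316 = 8.61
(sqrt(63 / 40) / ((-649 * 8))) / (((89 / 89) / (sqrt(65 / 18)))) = -0.00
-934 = -934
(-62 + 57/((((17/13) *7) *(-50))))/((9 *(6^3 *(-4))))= 369641/46267200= 0.01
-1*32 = -32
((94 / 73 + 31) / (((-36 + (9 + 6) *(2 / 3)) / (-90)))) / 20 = 21213 / 3796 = 5.59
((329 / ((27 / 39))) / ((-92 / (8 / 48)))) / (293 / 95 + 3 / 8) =-406315 / 1632609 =-0.25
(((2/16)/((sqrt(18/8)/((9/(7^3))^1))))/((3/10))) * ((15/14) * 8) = 150/2401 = 0.06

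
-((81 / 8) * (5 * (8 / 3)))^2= -18225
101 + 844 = 945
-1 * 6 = -6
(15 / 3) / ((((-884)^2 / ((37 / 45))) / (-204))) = -0.00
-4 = -4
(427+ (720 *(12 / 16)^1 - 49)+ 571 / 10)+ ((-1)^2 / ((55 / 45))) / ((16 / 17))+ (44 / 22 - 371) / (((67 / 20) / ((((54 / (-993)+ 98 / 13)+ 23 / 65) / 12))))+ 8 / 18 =2065212905017 / 2283343920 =904.47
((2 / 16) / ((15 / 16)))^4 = 16 / 50625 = 0.00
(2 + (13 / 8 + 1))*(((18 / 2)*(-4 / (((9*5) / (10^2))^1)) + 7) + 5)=-629 / 2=-314.50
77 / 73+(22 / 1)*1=1683 / 73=23.05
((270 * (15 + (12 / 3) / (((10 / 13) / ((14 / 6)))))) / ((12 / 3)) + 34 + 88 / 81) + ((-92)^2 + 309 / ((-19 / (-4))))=31997777 / 3078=10395.64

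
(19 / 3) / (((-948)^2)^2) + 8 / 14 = 9692026555525 / 16961046471936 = 0.57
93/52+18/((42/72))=32.65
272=272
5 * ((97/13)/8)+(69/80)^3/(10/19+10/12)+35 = 20703425169/515840000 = 40.14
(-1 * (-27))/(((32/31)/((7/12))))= 1953/128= 15.26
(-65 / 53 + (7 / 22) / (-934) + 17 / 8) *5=9782275 / 2178088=4.49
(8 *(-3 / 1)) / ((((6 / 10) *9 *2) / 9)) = -20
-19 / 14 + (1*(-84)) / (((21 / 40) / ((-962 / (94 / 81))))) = 132631.83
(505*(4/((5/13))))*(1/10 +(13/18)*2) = 365014/45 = 8111.42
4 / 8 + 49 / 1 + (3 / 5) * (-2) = 483 / 10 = 48.30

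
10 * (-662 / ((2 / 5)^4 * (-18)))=1034375 / 72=14366.32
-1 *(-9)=9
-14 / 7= -2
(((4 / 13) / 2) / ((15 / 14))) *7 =196 / 195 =1.01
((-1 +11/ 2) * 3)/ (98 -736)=-27/ 1276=-0.02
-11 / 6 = -1.83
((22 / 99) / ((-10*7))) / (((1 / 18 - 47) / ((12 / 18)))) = 4 / 88725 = 0.00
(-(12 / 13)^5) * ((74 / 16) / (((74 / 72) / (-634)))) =709917696 / 371293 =1912.01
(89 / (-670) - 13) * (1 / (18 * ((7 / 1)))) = -0.10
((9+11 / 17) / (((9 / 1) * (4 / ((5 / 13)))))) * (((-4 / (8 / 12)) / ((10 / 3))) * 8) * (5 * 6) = -44.52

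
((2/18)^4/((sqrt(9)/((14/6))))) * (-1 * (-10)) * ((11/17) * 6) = 1540/334611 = 0.00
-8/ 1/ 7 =-8/ 7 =-1.14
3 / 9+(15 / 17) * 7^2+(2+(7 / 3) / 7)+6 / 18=786 / 17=46.24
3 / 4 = 0.75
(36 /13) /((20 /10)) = 18 /13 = 1.38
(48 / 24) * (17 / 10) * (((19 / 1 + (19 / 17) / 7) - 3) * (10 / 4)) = 1923 / 14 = 137.36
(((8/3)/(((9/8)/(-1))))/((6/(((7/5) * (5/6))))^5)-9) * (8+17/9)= -20434339391/229582512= -89.01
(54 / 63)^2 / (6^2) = 1 / 49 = 0.02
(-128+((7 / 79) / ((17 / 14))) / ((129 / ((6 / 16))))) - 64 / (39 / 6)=-413944195 / 3002948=-137.85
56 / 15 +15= 281 / 15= 18.73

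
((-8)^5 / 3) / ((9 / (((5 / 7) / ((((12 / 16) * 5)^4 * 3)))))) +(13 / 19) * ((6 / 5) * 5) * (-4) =-1950536552 / 109076625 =-17.88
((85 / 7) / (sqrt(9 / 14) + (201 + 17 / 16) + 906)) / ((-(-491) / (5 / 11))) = 24111440 / 2376678653987-32640 * sqrt(14) / 16636750577909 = 0.00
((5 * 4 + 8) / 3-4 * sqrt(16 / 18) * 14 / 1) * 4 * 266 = 29792 / 3-119168 * sqrt(2) / 3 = -46245.67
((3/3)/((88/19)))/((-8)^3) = -19/45056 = -0.00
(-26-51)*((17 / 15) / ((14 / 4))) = -374 / 15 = -24.93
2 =2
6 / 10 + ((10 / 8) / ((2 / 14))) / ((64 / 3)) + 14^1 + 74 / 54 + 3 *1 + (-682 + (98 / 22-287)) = -359313899 / 380160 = -945.16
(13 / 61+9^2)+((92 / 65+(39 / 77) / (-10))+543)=381984091 / 610610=625.58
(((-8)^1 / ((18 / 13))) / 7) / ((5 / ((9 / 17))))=-52 / 595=-0.09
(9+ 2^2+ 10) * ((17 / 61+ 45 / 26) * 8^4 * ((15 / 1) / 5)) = 450361344 / 793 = 567920.99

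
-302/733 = -0.41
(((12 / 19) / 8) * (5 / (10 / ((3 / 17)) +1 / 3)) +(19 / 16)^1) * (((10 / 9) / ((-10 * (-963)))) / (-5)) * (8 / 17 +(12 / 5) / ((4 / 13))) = -255263 / 1119776400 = -0.00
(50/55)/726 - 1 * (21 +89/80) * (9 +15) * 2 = -21190826/19965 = -1061.40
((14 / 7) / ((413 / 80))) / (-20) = -8 / 413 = -0.02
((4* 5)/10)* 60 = 120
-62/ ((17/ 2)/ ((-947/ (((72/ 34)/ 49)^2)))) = 1198264669/ 324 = 3698347.74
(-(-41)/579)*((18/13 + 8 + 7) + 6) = 1.59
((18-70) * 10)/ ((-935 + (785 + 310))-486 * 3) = 260/ 649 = 0.40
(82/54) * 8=328/27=12.15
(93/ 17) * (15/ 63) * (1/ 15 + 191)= 88846/ 357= 248.87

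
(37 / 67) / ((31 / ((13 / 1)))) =481 / 2077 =0.23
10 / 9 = 1.11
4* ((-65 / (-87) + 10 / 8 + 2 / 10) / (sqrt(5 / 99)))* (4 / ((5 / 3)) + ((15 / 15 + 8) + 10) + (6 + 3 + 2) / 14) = 5937119* sqrt(55) / 50750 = 867.60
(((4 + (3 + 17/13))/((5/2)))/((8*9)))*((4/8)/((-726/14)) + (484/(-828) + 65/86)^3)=-3152216871347/14790534279875640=-0.00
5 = 5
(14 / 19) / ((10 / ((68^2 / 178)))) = 16184 / 8455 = 1.91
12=12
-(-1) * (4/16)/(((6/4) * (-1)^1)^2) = 1/9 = 0.11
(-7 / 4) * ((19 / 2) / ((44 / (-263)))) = 34979 / 352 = 99.37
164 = 164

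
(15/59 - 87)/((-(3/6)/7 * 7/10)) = 102360/59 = 1734.92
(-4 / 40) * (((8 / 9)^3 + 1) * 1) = -1241 / 7290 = -0.17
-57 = -57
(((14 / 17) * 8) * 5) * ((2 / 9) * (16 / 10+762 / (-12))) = -69328 / 153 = -453.12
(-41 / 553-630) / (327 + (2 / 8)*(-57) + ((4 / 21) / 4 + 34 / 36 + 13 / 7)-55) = -12543516 / 5188009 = -2.42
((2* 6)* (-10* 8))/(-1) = 960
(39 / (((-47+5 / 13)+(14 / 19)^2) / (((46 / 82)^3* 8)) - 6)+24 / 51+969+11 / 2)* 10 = 85916725744645 / 8821373933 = 9739.61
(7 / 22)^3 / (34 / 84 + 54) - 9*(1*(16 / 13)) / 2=-875810841 / 158149420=-5.54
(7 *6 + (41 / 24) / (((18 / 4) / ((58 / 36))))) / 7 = 82837 / 13608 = 6.09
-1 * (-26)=26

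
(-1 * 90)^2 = 8100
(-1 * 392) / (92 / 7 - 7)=-63.81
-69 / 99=-23 / 33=-0.70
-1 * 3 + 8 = 5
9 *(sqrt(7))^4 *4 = 1764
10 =10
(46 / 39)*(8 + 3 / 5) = 1978 / 195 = 10.14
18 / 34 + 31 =536 / 17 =31.53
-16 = -16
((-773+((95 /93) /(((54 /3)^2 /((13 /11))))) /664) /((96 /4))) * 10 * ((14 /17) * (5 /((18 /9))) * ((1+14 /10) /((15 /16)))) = -1190875207963 /701518158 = -1697.57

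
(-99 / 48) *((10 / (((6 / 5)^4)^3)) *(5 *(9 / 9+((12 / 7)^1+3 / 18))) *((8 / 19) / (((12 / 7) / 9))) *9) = -8123779296875 / 12254478336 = -662.92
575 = 575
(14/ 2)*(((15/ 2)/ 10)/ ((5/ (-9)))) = -189/ 20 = -9.45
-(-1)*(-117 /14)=-117 /14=-8.36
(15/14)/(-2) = -15/28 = -0.54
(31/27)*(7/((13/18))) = 434/39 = 11.13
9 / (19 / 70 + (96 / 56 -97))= -70 / 739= -0.09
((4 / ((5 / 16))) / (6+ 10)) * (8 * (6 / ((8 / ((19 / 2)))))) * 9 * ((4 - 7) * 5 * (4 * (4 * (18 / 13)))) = -1772928 / 13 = -136379.08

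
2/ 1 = 2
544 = 544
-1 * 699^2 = -488601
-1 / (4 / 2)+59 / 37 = 81 / 74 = 1.09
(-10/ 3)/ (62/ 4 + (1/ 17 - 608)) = 340/ 60429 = 0.01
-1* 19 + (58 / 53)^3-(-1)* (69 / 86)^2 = -18768939799 / 1101094292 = -17.05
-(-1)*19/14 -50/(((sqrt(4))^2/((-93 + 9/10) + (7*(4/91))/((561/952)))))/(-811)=-529493/9741732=-0.05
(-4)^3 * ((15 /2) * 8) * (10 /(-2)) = 19200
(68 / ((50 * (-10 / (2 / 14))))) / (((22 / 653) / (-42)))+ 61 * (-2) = -134447 / 1375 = -97.78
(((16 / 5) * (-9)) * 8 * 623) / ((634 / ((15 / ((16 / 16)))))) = -1076544 / 317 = -3396.04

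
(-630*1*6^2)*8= -181440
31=31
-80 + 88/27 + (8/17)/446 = -7854844/102357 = -76.74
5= 5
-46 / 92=-1 / 2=-0.50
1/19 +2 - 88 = -1633/19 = -85.95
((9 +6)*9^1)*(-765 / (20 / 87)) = -1796985 / 4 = -449246.25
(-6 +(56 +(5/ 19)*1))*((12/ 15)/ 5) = 764/ 95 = 8.04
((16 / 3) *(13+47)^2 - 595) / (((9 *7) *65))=3721 / 819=4.54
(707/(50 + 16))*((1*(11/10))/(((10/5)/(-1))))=-707/120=-5.89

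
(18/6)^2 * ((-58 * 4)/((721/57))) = -165.07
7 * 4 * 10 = 280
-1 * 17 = -17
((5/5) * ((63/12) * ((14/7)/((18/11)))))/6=1.07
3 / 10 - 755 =-7547 / 10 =-754.70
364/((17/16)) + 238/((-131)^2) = 342.60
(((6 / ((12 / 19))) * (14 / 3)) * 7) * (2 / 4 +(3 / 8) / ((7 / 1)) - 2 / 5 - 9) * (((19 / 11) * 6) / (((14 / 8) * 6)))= -894197 / 330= -2709.69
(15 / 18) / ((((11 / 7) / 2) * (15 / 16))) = 112 / 99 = 1.13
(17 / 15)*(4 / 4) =17 / 15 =1.13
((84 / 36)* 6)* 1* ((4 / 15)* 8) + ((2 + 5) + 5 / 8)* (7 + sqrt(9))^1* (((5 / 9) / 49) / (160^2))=269746481 / 9031680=29.87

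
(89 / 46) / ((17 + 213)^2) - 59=-59.00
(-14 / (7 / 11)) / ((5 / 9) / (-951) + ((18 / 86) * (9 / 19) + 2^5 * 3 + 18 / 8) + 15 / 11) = -0.22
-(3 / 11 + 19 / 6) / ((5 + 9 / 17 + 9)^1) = -3859 / 16302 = -0.24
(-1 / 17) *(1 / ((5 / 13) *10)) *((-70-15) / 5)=13 / 50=0.26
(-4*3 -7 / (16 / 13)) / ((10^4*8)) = -283 / 1280000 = -0.00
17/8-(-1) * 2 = 33/8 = 4.12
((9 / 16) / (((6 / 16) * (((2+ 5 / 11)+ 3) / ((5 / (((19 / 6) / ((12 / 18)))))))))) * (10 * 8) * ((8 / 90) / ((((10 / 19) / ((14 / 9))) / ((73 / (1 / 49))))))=8813728 / 405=21762.29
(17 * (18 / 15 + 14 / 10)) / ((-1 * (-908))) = 221 / 4540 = 0.05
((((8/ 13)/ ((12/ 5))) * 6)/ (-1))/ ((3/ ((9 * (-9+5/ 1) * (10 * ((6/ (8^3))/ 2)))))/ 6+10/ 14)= -18900/ 5863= -3.22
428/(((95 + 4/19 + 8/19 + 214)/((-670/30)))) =-544844/17649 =-30.87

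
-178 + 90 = -88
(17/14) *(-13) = -221/14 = -15.79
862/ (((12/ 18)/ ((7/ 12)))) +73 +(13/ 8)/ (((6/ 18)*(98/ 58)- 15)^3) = 13112798798949/ 15851081728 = 827.25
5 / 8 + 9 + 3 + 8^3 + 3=4221 / 8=527.62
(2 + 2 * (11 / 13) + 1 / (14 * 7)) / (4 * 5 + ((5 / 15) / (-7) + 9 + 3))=14151 / 122122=0.12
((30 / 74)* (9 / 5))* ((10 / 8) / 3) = 0.30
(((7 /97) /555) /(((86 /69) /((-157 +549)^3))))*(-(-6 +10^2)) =-590704.14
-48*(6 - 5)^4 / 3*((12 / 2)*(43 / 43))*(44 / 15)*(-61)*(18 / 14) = 772992 / 35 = 22085.49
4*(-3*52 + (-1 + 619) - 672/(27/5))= 12152/9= 1350.22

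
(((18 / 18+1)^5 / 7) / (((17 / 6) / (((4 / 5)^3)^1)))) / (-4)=-3072 / 14875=-0.21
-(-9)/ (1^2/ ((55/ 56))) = 495/ 56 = 8.84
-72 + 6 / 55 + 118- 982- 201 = -62529 / 55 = -1136.89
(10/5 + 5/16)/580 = 37/9280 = 0.00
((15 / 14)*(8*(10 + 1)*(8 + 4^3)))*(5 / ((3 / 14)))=158400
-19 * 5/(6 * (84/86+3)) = -215/54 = -3.98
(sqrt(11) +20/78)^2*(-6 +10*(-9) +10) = -1447466/1521-1720*sqrt(11)/39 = -1097.93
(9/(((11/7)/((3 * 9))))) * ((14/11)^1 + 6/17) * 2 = 1034208/2057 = 502.77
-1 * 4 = -4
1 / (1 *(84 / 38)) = 0.45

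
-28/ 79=-0.35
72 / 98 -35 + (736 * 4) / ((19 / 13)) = 1843427 / 931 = 1980.05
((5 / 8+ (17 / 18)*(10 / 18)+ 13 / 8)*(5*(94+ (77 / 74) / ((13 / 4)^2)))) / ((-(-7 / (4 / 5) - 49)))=22.61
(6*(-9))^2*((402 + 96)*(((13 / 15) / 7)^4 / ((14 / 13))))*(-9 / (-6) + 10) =38275110198 / 10504375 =3643.73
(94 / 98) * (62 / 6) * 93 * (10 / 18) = 225835 / 441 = 512.10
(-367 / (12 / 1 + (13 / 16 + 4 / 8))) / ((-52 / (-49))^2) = -881167 / 35997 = -24.48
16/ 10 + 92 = 468/ 5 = 93.60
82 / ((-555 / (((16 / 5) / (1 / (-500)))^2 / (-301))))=41984000 / 33411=1256.59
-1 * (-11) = 11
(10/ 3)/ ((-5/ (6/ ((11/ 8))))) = -32/ 11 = -2.91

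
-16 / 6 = -8 / 3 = -2.67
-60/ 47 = -1.28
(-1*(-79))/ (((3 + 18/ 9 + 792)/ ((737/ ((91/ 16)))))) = 931568/ 72527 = 12.84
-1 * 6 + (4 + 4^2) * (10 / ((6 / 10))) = 982 / 3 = 327.33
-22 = -22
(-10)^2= 100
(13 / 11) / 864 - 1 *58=-551219 / 9504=-58.00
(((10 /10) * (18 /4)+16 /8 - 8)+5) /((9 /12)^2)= 56 /9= 6.22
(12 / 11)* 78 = 936 / 11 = 85.09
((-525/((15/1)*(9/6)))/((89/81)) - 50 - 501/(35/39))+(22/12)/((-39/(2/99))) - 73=-2304247213/3280095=-702.49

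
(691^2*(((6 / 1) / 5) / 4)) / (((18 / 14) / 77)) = 257362259 / 30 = 8578741.97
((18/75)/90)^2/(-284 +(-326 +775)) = 1/23203125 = 0.00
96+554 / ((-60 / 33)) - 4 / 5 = -419 / 2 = -209.50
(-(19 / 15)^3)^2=47045881 / 11390625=4.13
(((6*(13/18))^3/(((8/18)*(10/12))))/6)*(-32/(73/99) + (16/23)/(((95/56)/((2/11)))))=-41749626152/26318325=-1586.33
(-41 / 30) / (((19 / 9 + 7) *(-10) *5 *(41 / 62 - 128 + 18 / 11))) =-1023 / 42864500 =-0.00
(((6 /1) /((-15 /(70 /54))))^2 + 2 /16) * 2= 2297 /2916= 0.79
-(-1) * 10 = 10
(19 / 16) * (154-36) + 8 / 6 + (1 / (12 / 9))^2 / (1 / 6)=869 / 6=144.83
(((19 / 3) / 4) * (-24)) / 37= -38 / 37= -1.03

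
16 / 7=2.29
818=818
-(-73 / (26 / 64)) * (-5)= -11680 / 13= -898.46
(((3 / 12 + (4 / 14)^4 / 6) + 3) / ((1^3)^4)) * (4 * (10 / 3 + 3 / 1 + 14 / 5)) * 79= 9383.14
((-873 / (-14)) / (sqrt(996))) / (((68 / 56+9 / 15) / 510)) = 371025*sqrt(249) / 10541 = 555.42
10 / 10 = 1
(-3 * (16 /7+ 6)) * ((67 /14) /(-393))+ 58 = 374245 /6419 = 58.30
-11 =-11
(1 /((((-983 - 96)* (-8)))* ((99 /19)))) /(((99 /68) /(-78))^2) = 571064 /8948313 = 0.06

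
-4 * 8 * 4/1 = -128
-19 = -19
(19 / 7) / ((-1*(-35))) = 19 / 245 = 0.08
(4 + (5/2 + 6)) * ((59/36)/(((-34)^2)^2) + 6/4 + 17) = 22249995875/96216192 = 231.25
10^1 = 10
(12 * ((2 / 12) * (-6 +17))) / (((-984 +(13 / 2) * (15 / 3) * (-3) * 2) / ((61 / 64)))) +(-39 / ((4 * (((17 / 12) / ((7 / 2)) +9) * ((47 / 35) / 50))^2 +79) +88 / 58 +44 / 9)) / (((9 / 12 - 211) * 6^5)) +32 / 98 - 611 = -4393767135911031214267 / 7194743833175525088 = -610.69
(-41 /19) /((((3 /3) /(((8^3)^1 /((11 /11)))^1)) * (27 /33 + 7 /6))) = -1385472 /2489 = -556.64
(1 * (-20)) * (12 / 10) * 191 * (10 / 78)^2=-38200 / 507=-75.35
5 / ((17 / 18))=90 / 17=5.29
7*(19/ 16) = 133/ 16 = 8.31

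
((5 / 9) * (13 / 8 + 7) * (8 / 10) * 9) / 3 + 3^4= 185 / 2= 92.50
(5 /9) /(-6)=-5 /54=-0.09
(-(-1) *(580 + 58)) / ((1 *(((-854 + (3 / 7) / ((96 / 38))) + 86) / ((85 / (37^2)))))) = -0.05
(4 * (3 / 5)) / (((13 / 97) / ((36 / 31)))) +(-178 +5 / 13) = -24307 / 155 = -156.82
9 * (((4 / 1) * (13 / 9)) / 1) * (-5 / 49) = -260 / 49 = -5.31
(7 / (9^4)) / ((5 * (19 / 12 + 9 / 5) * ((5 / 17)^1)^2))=1156 / 1585575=0.00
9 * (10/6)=15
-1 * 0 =0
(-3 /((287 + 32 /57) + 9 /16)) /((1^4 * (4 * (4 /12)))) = -2052 /262769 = -0.01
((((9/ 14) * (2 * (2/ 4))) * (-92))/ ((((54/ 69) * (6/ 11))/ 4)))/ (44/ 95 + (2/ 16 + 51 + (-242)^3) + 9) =8844880/ 226191941493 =0.00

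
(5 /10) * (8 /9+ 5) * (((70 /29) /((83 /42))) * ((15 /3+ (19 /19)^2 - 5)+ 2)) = 25970 /2407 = 10.79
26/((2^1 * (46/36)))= 10.17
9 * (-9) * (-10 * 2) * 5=8100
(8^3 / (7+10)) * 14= 7168 / 17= 421.65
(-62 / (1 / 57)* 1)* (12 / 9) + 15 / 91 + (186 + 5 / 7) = -411786 / 91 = -4525.12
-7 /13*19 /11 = -133 /143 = -0.93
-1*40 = -40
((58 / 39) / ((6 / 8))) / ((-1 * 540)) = -58 / 15795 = -0.00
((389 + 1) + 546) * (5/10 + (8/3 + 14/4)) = 6240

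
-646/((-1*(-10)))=-323/5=-64.60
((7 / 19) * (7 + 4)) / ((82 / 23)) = 1771 / 1558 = 1.14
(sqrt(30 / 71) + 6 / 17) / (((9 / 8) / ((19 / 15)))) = 304 / 765 + 152 * sqrt(2130) / 9585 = 1.13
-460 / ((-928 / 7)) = 805 / 232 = 3.47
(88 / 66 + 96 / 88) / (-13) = -80 / 429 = -0.19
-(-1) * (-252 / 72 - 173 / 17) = -465 / 34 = -13.68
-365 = -365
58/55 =1.05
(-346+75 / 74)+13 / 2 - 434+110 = -24512 / 37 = -662.49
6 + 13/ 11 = 79/ 11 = 7.18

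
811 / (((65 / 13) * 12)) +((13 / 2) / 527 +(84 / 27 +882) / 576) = 102897197 / 6829920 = 15.07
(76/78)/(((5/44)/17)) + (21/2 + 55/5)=65233/390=167.26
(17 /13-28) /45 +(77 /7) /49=-10568 /28665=-0.37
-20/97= -0.21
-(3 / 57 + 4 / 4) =-20 / 19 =-1.05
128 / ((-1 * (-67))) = 128 / 67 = 1.91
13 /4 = 3.25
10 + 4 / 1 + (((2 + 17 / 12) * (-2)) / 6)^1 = 463 / 36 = 12.86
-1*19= -19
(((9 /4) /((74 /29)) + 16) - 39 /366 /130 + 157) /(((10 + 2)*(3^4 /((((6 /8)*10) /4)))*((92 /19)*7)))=33140161 /3348882432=0.01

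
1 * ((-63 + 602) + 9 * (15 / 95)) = 10268 / 19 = 540.42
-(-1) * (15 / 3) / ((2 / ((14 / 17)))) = 35 / 17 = 2.06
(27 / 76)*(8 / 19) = 54 / 361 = 0.15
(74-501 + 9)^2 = 174724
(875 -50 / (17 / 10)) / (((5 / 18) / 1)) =51750 / 17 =3044.12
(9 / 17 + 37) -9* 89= -12979 / 17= -763.47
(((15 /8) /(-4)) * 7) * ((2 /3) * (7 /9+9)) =-385 /18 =-21.39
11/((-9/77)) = -847/9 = -94.11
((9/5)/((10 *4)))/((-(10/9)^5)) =-531441/20000000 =-0.03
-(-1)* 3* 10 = 30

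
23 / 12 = 1.92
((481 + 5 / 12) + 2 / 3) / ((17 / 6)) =170.15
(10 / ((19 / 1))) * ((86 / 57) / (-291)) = -860 / 315153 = -0.00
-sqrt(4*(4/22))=-2*sqrt(22)/11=-0.85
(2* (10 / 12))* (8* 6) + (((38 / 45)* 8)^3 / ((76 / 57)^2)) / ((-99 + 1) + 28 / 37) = 1424705776 / 18214875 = 78.22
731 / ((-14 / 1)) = -731 / 14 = -52.21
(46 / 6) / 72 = 23 / 216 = 0.11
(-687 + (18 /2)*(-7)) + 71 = -679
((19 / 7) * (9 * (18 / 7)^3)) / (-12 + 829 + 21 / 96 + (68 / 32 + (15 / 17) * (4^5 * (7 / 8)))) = 542515968 / 2102803003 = 0.26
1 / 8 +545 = 545.12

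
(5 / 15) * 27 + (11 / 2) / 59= 1073 / 118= 9.09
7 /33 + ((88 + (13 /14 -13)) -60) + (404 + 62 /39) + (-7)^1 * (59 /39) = 189947 /462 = 411.14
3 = 3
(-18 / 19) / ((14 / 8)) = -72 / 133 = -0.54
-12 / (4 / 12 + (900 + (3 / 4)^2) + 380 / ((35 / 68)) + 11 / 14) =-4032 / 551029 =-0.01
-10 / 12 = -5 / 6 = -0.83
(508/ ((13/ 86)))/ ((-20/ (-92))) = 1004824/ 65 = 15458.83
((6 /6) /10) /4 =1 /40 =0.02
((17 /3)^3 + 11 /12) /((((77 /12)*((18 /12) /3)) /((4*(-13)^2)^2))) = 26048291.42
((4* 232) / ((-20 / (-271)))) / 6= 31436 / 15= 2095.73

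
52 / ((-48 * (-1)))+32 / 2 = 17.08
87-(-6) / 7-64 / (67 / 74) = 8053 / 469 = 17.17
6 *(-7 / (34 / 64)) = -79.06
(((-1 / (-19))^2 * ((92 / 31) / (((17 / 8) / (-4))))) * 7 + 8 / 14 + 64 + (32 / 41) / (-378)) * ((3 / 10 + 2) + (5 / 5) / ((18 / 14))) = 13161657017114 / 66340080135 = 198.40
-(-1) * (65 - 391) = -326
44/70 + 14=14.63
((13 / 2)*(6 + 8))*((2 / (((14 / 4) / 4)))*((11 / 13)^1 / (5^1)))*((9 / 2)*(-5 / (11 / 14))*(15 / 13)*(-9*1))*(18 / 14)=174960 / 13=13458.46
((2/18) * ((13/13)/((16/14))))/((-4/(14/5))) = -49/720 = -0.07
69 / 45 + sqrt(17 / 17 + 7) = 23 / 15 + 2 * sqrt(2) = 4.36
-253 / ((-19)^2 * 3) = -253 / 1083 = -0.23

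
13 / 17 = 0.76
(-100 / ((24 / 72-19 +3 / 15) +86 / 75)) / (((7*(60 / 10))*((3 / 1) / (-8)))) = -10000 / 27279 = -0.37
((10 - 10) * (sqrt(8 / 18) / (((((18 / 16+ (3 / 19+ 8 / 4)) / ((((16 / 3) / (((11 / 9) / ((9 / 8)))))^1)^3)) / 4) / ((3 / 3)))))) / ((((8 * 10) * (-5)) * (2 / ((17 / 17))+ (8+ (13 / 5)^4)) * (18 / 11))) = 0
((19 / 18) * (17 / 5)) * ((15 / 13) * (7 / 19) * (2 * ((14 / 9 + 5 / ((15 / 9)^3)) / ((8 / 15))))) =70567 / 4680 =15.08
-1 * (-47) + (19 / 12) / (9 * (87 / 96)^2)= 1072093 / 22707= 47.21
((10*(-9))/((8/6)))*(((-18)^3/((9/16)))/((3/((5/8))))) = 145800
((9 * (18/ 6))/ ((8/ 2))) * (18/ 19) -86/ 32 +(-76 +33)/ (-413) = 478523/ 125552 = 3.81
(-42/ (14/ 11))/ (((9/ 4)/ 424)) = -18656/ 3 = -6218.67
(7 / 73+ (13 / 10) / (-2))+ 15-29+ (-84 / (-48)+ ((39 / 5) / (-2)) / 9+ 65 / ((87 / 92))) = 352469 / 6351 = 55.50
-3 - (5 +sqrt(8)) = -8 - 2 *sqrt(2) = -10.83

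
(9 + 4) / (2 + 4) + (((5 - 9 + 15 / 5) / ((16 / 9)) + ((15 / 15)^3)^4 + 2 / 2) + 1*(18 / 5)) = 1729 / 240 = 7.20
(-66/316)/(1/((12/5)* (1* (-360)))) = 14256/79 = 180.46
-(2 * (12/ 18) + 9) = -31/ 3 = -10.33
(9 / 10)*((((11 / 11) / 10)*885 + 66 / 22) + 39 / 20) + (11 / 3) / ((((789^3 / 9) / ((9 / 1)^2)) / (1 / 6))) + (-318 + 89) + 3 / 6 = -144.39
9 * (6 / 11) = 54 / 11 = 4.91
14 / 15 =0.93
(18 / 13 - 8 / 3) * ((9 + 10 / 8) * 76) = -38950 / 39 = -998.72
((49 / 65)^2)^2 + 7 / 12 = 194131987 / 214207500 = 0.91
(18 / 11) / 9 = 2 / 11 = 0.18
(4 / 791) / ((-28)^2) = 1 / 155036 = 0.00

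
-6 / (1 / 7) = -42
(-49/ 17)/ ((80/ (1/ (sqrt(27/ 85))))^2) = -49/ 34560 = -0.00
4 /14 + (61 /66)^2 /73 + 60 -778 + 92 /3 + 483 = -454166813 /2225916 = -204.04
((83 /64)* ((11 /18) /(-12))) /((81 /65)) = -59345 /1119744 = -0.05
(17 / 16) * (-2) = -17 / 8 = -2.12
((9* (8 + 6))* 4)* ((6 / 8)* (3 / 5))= 1134 / 5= 226.80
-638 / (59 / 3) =-1914 / 59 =-32.44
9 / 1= 9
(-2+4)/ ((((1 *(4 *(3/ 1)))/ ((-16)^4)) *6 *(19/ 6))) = 32768/ 57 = 574.88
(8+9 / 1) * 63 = 1071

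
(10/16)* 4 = 5/2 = 2.50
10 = 10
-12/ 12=-1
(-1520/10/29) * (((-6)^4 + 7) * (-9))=61465.66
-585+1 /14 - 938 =-21321 /14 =-1522.93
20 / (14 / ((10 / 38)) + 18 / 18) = 100 / 271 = 0.37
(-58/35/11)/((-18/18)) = 0.15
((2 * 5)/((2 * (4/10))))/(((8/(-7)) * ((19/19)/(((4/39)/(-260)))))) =35/8112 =0.00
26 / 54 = 13 / 27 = 0.48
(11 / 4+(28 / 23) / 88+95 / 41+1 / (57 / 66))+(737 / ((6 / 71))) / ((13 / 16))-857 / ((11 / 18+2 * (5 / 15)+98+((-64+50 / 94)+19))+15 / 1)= 136219567855025 / 12697921236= 10727.71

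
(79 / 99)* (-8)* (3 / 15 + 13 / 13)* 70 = -17696 / 33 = -536.24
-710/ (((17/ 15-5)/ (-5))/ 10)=-266250/ 29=-9181.03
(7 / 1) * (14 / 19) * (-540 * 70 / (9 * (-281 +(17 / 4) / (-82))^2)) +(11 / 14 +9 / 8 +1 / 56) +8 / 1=872938879465 / 90419509754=9.65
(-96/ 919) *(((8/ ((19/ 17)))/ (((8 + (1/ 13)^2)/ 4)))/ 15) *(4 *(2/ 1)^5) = -376569856/ 118123665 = -3.19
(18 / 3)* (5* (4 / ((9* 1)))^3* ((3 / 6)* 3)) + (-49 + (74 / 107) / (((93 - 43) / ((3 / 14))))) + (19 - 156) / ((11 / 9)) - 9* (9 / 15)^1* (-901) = 157105073431 / 33367950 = 4708.26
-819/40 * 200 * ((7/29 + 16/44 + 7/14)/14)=-412425/1276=-323.22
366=366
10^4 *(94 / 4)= 235000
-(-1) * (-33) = -33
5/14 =0.36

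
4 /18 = 2 /9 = 0.22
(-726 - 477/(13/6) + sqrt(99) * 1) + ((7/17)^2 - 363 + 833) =-1788273/3757 + 3 * sqrt(11) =-466.03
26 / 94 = 13 / 47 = 0.28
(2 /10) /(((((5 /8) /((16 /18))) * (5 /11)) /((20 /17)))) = 2816 /3825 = 0.74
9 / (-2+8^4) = 9 / 4094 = 0.00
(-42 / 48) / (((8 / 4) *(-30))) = 7 / 480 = 0.01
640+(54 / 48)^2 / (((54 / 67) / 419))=166139 / 128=1297.96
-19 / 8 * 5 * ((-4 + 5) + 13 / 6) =-1805 / 48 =-37.60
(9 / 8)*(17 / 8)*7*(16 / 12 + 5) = 6783 / 64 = 105.98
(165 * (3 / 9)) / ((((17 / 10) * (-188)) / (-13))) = 3575 / 1598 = 2.24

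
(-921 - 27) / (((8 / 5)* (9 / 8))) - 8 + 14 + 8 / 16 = -3121 / 6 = -520.17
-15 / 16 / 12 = -5 / 64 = -0.08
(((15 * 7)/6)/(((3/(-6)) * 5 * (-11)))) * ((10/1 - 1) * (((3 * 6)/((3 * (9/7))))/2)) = 147/11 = 13.36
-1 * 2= -2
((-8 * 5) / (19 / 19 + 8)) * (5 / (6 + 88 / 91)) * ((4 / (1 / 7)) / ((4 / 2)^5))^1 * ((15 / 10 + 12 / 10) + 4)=-213395 / 11412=-18.70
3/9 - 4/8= -1/6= -0.17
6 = 6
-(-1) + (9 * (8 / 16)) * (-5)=-43 / 2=-21.50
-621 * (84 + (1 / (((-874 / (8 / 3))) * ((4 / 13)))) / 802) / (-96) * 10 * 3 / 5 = 794874915 / 243808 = 3260.25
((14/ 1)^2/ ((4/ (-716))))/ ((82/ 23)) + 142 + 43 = -395881/ 41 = -9655.63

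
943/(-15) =-943/15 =-62.87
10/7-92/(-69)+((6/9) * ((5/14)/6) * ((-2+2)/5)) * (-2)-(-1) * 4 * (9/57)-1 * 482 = -190964/399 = -478.61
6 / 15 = 2 / 5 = 0.40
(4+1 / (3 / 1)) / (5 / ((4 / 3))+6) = 4 / 9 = 0.44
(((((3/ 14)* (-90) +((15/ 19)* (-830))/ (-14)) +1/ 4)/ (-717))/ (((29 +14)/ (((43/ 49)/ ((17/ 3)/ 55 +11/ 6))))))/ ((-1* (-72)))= -812515/ 143320717008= -0.00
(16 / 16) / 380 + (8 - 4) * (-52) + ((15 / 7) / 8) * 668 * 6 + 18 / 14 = 2305847 / 2660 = 866.86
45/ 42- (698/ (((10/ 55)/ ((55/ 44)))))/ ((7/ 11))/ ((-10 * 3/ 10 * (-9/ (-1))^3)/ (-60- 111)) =-588.55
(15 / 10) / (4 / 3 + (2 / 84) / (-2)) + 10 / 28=773 / 518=1.49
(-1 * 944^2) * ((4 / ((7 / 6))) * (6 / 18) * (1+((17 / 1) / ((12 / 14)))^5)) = -5316415870040000 / 1701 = -3125464944174.02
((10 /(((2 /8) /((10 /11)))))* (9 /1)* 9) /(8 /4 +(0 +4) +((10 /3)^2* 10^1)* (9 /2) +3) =32400 /5599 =5.79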